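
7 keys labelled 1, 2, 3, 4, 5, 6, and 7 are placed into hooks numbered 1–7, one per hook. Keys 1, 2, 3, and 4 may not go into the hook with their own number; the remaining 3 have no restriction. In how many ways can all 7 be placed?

2790

Let Aᵢ (for 1 ≤ i ≤ 4) be the placements that put key i in its forbidden hook. Any j of these fix j positions, leaving (7−j)! ways to fill the rest, and there are C(4,j) ways to pick which j.
By inclusion–exclusion, the number of valid placements is Σ_{j=0}^{4} (−1)^j C(4,j)·(7−j)!.
Computing: 5040 − 2880 + 720 − 96 + 6 = 2790.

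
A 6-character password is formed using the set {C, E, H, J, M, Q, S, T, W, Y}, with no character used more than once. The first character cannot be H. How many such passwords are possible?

136080

The first character has 10−1 = 9 choices (anything except H).
The remaining 5 characters are filled from the other 9 symbols without repetition: 9 × 8 × 7 × 6 × 5 = 15120.
Total: 9 × 15120 = 136080.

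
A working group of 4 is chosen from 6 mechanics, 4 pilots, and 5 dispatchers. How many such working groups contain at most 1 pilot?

990

Split by how many pilots are chosen (0 through 1).
Sum: C(4,0)·C(11,4) + C(4,1)·C(11,3) = 330 + 660 = 990.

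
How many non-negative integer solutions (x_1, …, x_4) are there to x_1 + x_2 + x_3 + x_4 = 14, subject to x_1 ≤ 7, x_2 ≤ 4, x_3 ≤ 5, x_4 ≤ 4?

75

Without the upper bounds there are C(17,3) = 680 ways to split 14 among 4 variables.
Subtract solutions that violate a single cap (substitute x_i' = x_i − (cap_i+1)): x_1 ≥ 8 gives C(9,3) = 84; x_2 ≥ 5 gives C(12,3) = 220; x_3 ≥ 6 gives C(11,3) = 165; x_4 ≥ 5 gives C(12,3) = 220. Together 689.
Add back pairs where two caps are both exceeded: 4 + 1 + 4 + 20 + 35 + 20 = 84.
By inclusion–exclusion the count is 680 − 689 + 84 = 75.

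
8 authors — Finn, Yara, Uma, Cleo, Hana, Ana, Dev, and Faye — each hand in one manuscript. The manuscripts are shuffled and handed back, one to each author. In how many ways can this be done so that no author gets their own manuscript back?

14833

Count assignments avoiding every fixed point. For any j of the 8 authors fixed to their own manuscript, the other 8−j can be arranged in (8−j)! ways.
By inclusion–exclusion this is Σ_{j=0}^{8} (−1)^j C(8,j)·(8−j)!.
Computing: 40320 − 40320 + 20160 − 6720 + 1680 − 336 + 56 − 8 + 1 = 14833.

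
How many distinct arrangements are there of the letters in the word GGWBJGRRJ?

Letter multiplicities in GGWBJGRRJ: B×1, G×3, J×2, R×2, W×1.
So there are 9! / (3!·2!·2!) = 15120 distinguishable arrangements.

15120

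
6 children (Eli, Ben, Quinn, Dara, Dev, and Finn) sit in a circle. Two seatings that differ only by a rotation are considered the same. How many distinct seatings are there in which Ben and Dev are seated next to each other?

Treat {Ben, Dev} as one unit (2 internal orders) and seat the resulting 5 units around the table: (4)! circular arrangements.
So 2 × (4)! = 2 × 24 = 48.

48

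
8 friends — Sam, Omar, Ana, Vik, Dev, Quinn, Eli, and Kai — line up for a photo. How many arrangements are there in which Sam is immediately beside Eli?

Glue Sam and Eli into one block (2 internal orders), leaving 7 units to arrange in a row.
That gives 2 × 7! = 2 × 5040 = 10080.

10080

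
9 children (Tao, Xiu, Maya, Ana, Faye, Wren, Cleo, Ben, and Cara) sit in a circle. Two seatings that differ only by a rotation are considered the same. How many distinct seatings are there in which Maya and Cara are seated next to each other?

Glue Maya and Cara into a block (2 internal orders). Seating 8 units around a circle gives (7)! arrangements.
So 2 × (7)! = 2 × 5040 = 10080.

10080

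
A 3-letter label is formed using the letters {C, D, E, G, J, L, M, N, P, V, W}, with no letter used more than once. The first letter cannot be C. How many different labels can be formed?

900

The first letter has 11−1 = 10 choices (anything except C).
The remaining 2 letters are filled from the other 10 symbols without repetition: 10 × 9 = 90.
Total: 10 × 90 = 900.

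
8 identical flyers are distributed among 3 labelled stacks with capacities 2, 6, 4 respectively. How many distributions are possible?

12

Ignoring the caps, the number of non-negative solutions to x_1+…+x_3 = 8 is C(10,2) = 45.
Subtract solutions that violate a single cap (substitute x_i' = x_i − (cap_i+1)): x_1 ≥ 3 gives C(7,2) = 21; x_2 ≥ 7 gives C(3,2) = 3; x_3 ≥ 5 gives C(5,2) = 10. Together 34.
Add back pairs where two caps are both exceeded: 0 + 1 + 0 = 1.
By inclusion–exclusion the count is 45 − 34 + 1 = 12.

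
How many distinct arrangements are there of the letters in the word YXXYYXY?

35

The 7 letters of YXXYYXY have repeats: X appearing 3 times and Y appearing 4 times.
So there are 7! / (4!·3!) = 35 distinguishable arrangements.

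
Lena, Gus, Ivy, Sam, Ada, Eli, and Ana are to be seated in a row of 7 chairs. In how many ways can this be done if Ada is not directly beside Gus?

3600

Of the 7! = 5040 arrangements, those with Ada and Gus adjacent number 2 × 6! = 1440 (treat the pair as a block with 2 internal orders).
So 5040 − 1440 = 3600 arrangements keep them apart.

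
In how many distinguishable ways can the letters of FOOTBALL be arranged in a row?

10080

The 8 letters of FOOTBALL have repeats: L appearing twice and O appearing twice.
So there are 8! / (2!·2!) = 10080 distinguishable arrangements.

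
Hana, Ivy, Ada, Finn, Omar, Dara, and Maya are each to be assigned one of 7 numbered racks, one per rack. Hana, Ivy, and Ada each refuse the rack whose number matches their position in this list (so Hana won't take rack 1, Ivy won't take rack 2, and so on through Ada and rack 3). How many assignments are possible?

Let Aᵢ (for i ∈ {1, 2, 3}) be the placements that put person i in their forbidden rack. Any j of these fix j positions, leaving (7−j)! ways to fill the rest, and there are C(3,j) ways to pick which j.
By inclusion–exclusion, the number of valid placements is Σ_{j=0}^{3} (−1)^j C(3,j)·(7−j)!.
Computing: 5040 − 2160 + 360 − 24 = 3216.

3216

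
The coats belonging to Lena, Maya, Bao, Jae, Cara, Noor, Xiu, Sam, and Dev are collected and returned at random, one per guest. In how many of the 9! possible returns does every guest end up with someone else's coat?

133496

Count assignments avoiding every fixed point. For any j of the 9 guests fixed to their own coat, the other 9−j can be arranged in (9−j)! ways.
By inclusion–exclusion this is Σ_{j=0}^{9} (−1)^j C(9,j)·(9−j)!.
Computing: 362880 − 362880 + 181440 − 60480 + 15120 − 3024 + 504 − 72 + 9 − 1 = 133496.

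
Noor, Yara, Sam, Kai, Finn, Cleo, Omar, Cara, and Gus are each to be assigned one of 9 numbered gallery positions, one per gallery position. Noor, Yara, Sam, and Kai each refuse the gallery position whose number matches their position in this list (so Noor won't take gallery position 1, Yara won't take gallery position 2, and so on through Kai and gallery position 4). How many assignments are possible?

Let Aᵢ (for 1 ≤ i ≤ 4) be the placements that put person i in their forbidden gallery position. Any j of these fix j positions, leaving (9−j)! ways to fill the rest, and there are C(4,j) ways to pick which j.
By inclusion–exclusion, the number of valid placements is Σ_{j=0}^{4} (−1)^j C(4,j)·(9−j)!.
Computing: 362880 − 161280 + 30240 − 2880 + 120 = 229080.

229080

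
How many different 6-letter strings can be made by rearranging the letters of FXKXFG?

180

The 6 letters of FXKXFG have repeats: F appearing twice and X appearing twice.
Dividing 6! = 720 by 2!·2! = 4 for the repeated letters gives 180.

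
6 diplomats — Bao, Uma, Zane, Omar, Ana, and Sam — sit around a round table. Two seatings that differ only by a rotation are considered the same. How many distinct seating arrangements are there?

120

Fix one person's seat to break rotational symmetry; the remaining 5 people can be arranged in (5)! = 120 ways.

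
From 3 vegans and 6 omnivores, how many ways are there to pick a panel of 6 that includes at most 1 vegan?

Split by how many vegans are chosen (0 through 1).
Sum: C(3,0)·C(6,6) + C(3,1)·C(6,5) = 1 + 18 = 19.

19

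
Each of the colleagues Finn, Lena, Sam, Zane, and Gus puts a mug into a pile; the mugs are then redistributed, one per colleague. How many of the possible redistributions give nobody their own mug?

This is the derangement count D_5: permutations of 5 items with no fixed point.
By inclusion–exclusion this is Σ_{j=0}^{5} (−1)^j C(5,j)·(5−j)!.
Computing: 120 − 120 + 60 − 20 + 5 − 1 = 44.

44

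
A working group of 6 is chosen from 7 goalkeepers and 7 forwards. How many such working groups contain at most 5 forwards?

2996

Split by how many forwards are chosen (0 through 5).
Sum: C(7,0)·C(7,6) + C(7,1)·C(7,5) + C(7,2)·C(7,4) + C(7,3)·C(7,3) + C(7,4)·C(7,2) + C(7,5)·C(7,1) = 7 + 147 + 735 + 1225 + 735 + 147 = 2996.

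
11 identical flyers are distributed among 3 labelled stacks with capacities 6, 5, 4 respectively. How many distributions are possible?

Ignoring the caps, the number of non-negative solutions to x_1+…+x_3 = 11 is C(13,2) = 78.
Subtract solutions that violate a single cap (substitute x_i' = x_i − (cap_i+1)): x_1 ≥ 7 gives C(6,2) = 15; x_2 ≥ 6 gives C(7,2) = 21; x_3 ≥ 5 gives C(8,2) = 28. Together 64.
Add back pairs where two caps are both exceeded: 0 + 0 + 1 = 1.
By inclusion–exclusion the count is 78 − 64 + 1 = 15.

15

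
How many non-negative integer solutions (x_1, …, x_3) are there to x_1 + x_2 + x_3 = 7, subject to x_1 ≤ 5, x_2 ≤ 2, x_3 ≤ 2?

6

Ignoring the caps, the number of non-negative solutions to x_1+…+x_3 = 7 is C(9,2) = 36.
Subtract solutions that violate a single cap (substitute x_i' = x_i − (cap_i+1)): x_1 ≥ 6 gives C(3,2) = 3; x_2 ≥ 3 gives C(6,2) = 15; x_3 ≥ 3 gives C(6,2) = 15. Together 33.
Add back pairs where two caps are both exceeded: 0 + 0 + 3 = 3.
By inclusion–exclusion the count is 36 − 33 + 3 = 6.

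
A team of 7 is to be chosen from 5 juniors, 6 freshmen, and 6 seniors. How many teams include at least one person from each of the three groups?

17996

Unrestricted: C(17,7) = 19448 ways to pick any 7 of the 17.
Selections missing a whole group: no juniors → C(12,7) = 792; no freshmen → C(11,7) = 330; no seniors → C(11,7) = 330.
Add back selections omitting two groups (i.e. drawn from a single group): C(5,7) + C(6,7) + C(6,7) = 0.
By inclusion–exclusion: 19448 − 1452 + 0 = 17996.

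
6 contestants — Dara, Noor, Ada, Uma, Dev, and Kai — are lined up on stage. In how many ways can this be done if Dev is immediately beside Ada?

Glue Dev and Ada into one block (2 internal orders), leaving 5 units to arrange in a row.
So the count is 2·(5)! = 240.

240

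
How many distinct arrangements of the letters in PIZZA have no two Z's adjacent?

36

There are 5!/(2!) = 60 arrangements of PIZZA in total.
If the two Z's are adjacent, glue them into one block, leaving 4 items to arrange: (4)! = 24 ways.
Hence 60 − 24 = 36.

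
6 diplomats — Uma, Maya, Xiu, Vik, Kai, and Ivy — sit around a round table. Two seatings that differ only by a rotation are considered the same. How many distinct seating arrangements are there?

120

Around a circle, 6 distinct people have 6!/6 = (5)! = 120 rotationally distinct seatings.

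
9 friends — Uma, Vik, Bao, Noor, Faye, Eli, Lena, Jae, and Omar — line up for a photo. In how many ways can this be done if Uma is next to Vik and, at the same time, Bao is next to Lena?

20160

Treat {Uma,Vik} as one block (2 orders) and {Bao,Lena} as another (2 orders).
That leaves 7 units to arrange: 2 × 2 × 7! = 4 × 5040 = 20160.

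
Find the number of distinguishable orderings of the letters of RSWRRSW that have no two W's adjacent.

150

Total arrangements of RSWRRSW: 7!/(3!·2!·2!) = 210.
Arrangements with the W's together: treat WW as one letter, giving (6)!/(3!·2!) = 60.
Subtracting, 210 − 60 = 150 arrangements keep the W's apart.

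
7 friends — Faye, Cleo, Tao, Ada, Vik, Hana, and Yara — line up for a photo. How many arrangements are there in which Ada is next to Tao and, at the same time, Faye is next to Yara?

480

Treat {Ada,Tao} as one block (2 orders) and {Faye,Yara} as another (2 orders).
That leaves 5 units to arrange: 2 × 2 × 5! = 4 × 120 = 480.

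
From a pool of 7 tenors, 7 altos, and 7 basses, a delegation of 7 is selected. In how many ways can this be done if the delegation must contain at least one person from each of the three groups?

With no constraint there are C(21,7) = 116280 possible selections.
Subtract selections that omit an entire group: no tenors → C(14,7) = 3432; no altos → C(14,7) = 3432; no basses → C(14,7) = 3432.
Add back selections omitting two groups (i.e. drawn from a single group): C(7,7) + C(7,7) + C(7,7) = 3.
By inclusion–exclusion: 116280 − 10296 + 3 = 105987.

105987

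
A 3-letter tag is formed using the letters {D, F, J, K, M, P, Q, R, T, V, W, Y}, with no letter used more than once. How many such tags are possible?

1320

Choose and order 3 of the 12 symbols: the first letter has 12 options, the next 11, then 10.
12 × 11 × 10 = 1320.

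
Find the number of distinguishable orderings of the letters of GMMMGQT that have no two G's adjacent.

Total arrangements of GMMMGQT: 7!/(3!·2!) = 420.
Arrangements with the G's together: treat GG as one letter, giving (6)!/(3!) = 120.
Subtracting, 420 − 120 = 300 arrangements keep the G's apart.

300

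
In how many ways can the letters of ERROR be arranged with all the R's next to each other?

Treat the 3 copies of R as a single block. The multiset to arrange is then {RRR, E, O}, 3 items in all.
All 3 items are distinct, so there are (3)! = 6 arrangements.

6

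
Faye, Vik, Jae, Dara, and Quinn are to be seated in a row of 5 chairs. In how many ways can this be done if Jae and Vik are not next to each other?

There are 5! = 120 arrangements in all. If Jae and Vik are adjacent, merging them into one block gives 2·(4)! = 48 arrangements.
So 120 − 48 = 72 arrangements keep them apart.

72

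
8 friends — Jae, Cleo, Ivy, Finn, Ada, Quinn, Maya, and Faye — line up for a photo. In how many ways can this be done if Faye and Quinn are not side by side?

Of the 8! = 40320 arrangements, those with Faye and Quinn adjacent number 2 × 7! = 10080 (treat the pair as a block with 2 internal orders).
So 40320 − 10080 = 30240 arrangements keep them apart.

30240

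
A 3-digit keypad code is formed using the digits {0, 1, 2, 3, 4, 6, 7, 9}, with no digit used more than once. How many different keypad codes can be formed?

336

Choose and order 3 of the 8 symbols: the first digit has 8 options, the next 7, then 6.
That product is 8 × 7 × 6 = 336.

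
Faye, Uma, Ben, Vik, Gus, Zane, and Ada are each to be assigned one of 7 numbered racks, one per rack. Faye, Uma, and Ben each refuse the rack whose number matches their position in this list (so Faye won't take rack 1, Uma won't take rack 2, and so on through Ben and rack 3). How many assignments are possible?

3216

Let Aᵢ (for i ∈ {1, 2, 3}) be the placements that put person i in their forbidden rack. Any j of these fix j positions, leaving (7−j)! ways to fill the rest, and there are C(3,j) ways to pick which j.
By inclusion–exclusion, the number of valid placements is Σ_{j=0}^{3} (−1)^j C(3,j)·(7−j)!.
Computing: 5040 − 2160 + 360 − 24 = 3216.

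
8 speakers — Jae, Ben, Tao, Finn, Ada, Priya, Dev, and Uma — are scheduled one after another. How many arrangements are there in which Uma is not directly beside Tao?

30240

There are 8! = 40320 arrangements in all. If Uma and Tao are adjacent, merging them into one block gives 2·(7)! = 10080 arrangements.
Complementary counting: 40320 − 10080 = 30240.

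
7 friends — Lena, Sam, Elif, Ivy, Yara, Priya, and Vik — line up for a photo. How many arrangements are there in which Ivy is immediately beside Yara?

1440

Glue Ivy and Yara into one block (2 internal orders), leaving 6 units to arrange in a row.
So the count is 2·(6)! = 1440.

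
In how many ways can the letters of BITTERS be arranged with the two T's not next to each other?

1800

Total arrangements of BITTERS: 7!/(2!) = 2520.
If the two T's are adjacent, glue them into one block, leaving 6 items to arrange: (6)! = 720 ways.
Hence 2520 − 720 = 1800.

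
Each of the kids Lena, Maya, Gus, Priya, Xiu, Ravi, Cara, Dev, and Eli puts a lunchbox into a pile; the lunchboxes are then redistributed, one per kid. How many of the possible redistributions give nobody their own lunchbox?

133496

Count assignments avoiding every fixed point. For any j of the 9 kids fixed to their own lunchbox, the other 9−j can be arranged in (9−j)! ways.
By inclusion–exclusion this is Σ_{j=0}^{9} (−1)^j C(9,j)·(9−j)!.
Computing: 362880 − 362880 + 181440 − 60480 + 15120 − 3024 + 504 − 72 + 9 − 1 = 133496.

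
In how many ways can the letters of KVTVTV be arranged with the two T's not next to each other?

40

There are 6!/(3!·2!) = 60 arrangements of KVTVTV in total.
If the two T's are adjacent, glue them into one block, leaving 5 items to arrange: (5)!/(3!) = 20 ways.
Subtracting, 60 − 20 = 40 arrangements keep the T's apart.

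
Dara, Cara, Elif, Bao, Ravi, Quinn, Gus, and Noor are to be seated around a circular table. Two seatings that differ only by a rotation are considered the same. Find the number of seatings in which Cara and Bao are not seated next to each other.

Without the restriction there are (7)! = 5040 seatings.
Seatings with Cara beside Bao: treat them as a block with 2 internal orders, giving 2 × (6)! = 1440.
Subtracting, 5040 − 1440 = 3600.

3600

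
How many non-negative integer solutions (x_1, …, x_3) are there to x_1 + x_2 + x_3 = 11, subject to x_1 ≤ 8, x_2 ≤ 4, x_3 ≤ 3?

14

Without the upper bounds there are C(13,2) = 78 ways to split 11 among 3 variables.
Subtract solutions that violate a single cap (substitute x_i' = x_i − (cap_i+1)): x_1 ≥ 9 gives C(4,2) = 6; x_2 ≥ 5 gives C(8,2) = 28; x_3 ≥ 4 gives C(9,2) = 36. Together 70.
Add back pairs where two caps are both exceeded: 0 + 0 + 6 = 6.
By inclusion–exclusion the count is 78 − 70 + 6 = 14.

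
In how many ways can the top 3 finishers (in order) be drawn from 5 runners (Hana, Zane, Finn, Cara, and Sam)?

This is an ordered selection of 3 from 5: P(5,3).
That gives 5 × 4 × 3 = 60.

60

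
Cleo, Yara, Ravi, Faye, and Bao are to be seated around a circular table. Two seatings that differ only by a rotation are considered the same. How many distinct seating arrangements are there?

24

Seat Cleo anywhere (absorbing the rotational symmetry), then permute the other 4: (4)! = 24.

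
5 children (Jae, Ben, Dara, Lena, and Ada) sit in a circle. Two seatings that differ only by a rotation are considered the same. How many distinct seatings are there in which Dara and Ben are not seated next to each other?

All circular seatings of 5 people number (4)! = 24.
Those with Dara next to Ben: fuse the pair into one unit and seat 4 units around a circle — 2·(3)! = 12.
Subtracting, 24 − 12 = 12.

12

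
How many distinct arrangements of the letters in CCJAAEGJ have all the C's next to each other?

Treat the 2 copies of C as a single block. The multiset to arrange is then {CC, A, A, E, G, J, J}, 7 items in all.
That gives (7)!/(2!·2!) = 1260 arrangements.

1260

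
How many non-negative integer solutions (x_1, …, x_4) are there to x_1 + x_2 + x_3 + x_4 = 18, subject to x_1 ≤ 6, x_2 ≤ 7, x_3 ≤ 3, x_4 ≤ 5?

Ignoring the caps, the number of non-negative solutions to x_1+…+x_4 = 18 is C(21,3) = 1330.
Subtract solutions that violate a single cap (substitute x_i' = x_i − (cap_i+1)): x_1 ≥ 7 gives C(14,3) = 364; x_2 ≥ 8 gives C(13,3) = 286; x_3 ≥ 4 gives C(17,3) = 680; x_4 ≥ 6 gives C(15,3) = 455. Together 1785.
Add back pairs where two caps are both exceeded: 20 + 120 + 56 + 84 + 35 + 165 = 480.
Subtract triples: 0 + 0 + 4 + 1 = 5.
By inclusion–exclusion the count is 1330 − 1785 + 480 − 5 = 20.

20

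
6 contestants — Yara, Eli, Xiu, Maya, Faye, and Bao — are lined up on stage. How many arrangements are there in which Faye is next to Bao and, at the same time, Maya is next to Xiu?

Treat {Faye,Bao} as one block (2 orders) and {Maya,Xiu} as another (2 orders).
That leaves 4 units to arrange: 2 × 2 × 4! = 4 × 24 = 96.

96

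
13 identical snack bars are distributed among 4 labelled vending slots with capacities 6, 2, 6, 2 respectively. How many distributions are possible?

Without the upper bounds there are C(16,3) = 560 ways to split 13 among 4 vending slots.
Subtract solutions that violate a single cap (substitute x_i' = x_i − (cap_i+1)): x_1 ≥ 7 gives C(9,3) = 84; x_2 ≥ 3 gives C(13,3) = 286; x_3 ≥ 7 gives C(9,3) = 84; x_4 ≥ 3 gives C(13,3) = 286. Together 740.
Add back pairs where two caps are both exceeded: 20 + 0 + 20 + 20 + 120 + 20 = 200.
Subtract triples: 0 + 1 + 0 + 1 = 2.
By inclusion–exclusion the count is 560 − 740 + 200 − 2 = 18.

18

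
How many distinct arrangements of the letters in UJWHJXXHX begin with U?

With the first slot taken by U, it remains to arrange the other 8 letters (JWHJXXHX).
Those 8 letters have H appearing twice, J appearing twice, and X appearing 3 times, giving (8)!/(3!·2!·2!) = 1680.

1680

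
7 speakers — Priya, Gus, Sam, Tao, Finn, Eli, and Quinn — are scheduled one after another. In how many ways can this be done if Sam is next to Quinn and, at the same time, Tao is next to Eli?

Treat {Sam,Quinn} as one block (2 orders) and {Tao,Eli} as another (2 orders).
That leaves 5 units to arrange: 2 × 2 × 5! = 4 × 120 = 480.

480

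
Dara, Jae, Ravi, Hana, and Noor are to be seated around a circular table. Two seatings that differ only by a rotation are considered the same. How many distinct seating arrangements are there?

24

Around a circle, 5 distinct people have 5!/5 = (4)! = 24 rotationally distinct seatings.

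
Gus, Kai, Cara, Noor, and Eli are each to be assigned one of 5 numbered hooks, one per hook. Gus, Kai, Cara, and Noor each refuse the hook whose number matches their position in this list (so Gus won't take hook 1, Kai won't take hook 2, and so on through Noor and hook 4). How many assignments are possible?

53

Let Aᵢ (for 1 ≤ i ≤ 4) be the placements that put person i in their forbidden hook. Any j of these fix j positions, leaving (5−j)! ways to fill the rest, and there are C(4,j) ways to pick which j.
By inclusion–exclusion, the number of valid placements is Σ_{j=0}^{4} (−1)^j C(4,j)·(5−j)!.
Computing: 120 − 96 + 36 − 8 + 1 = 53.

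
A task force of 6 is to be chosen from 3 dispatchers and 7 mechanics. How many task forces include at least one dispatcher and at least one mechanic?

Unrestricted: C(10,6) = 210 ways to pick any 6 of the 10.
Subtract selections that omit an entire group: no dispatchers → C(7,6) = 7; no mechanics → C(3,6) = 0.
Both groups omitted at once is impossible, so 210 − 7 = 203.

203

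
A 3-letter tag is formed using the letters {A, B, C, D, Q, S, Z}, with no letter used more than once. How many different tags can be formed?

210

With no repetition, fill the 3 letters in order: 7 choices, then 6, down to 5.
7 × 6 × 5 = 210.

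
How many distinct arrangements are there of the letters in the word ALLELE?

60

Letter multiplicities in ALLELE: A×1, E×2, L×3.
The number of distinct arrangements is 6!/(3!·2!) = 720/12 = 60.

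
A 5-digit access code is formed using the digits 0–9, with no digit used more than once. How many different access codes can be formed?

Choose and order 5 of the 10 symbols: the first digit has 10 options, the next 9, and so on down to 6.
That product is 10 × 9 × 8 × 7 × 6 = 30240.

30240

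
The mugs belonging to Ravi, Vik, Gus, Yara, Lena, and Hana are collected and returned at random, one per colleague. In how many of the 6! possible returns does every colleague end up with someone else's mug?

265

Count assignments avoiding every fixed point. For any j of the 6 colleagues fixed to their own mug, the other 6−j can be arranged in (6−j)! ways.
By inclusion–exclusion this is Σ_{j=0}^{6} (−1)^j C(6,j)·(6−j)!.
Computing: 720 − 720 + 360 − 120 + 30 − 6 + 1 = 265.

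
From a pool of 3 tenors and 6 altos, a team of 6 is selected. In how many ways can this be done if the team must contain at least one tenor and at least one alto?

With no constraint there are C(9,6) = 84 possible selections.
Subtract selections that omit an entire group: no tenors → C(6,6) = 1; no altos → C(3,6) = 0.
Both groups omitted at once is impossible, so 84 − 1 = 83.

83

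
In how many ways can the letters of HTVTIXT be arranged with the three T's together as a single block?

Treat the 3 copies of T as a single block. The multiset to arrange is then {TTT, H, I, V, X}, 5 items in all.
All 5 items are distinct, so there are (5)! = 120 arrangements.

120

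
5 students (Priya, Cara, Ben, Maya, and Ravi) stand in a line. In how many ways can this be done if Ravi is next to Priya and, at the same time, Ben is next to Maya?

Treat {Ravi,Priya} as one block (2 orders) and {Ben,Maya} as another (2 orders).
That leaves 3 units to arrange: 2 × 2 × 3! = 4 × 6 = 24.

24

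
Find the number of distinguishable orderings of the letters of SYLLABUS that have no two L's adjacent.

There are 8!/(2!·2!) = 10080 arrangements of SYLLABUS in total.
If the two L's are adjacent, glue them into one block, leaving 7 items to arrange: (7)!/(2!) = 2520 ways.
Hence 10080 − 2520 = 7560.

7560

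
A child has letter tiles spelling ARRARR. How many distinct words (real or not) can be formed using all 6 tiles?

ARRARR has 6 letters with A appearing twice and R appearing 4 times.
So there are 6! / (4!·2!) = 15 distinguishable arrangements.

15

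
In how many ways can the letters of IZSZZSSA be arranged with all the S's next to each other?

120

Treat the 3 copies of S as a single block. The multiset to arrange is then {SSS, A, I, Z, Z, Z}, 6 items in all.
That gives (6)!/(3!) = 120 arrangements.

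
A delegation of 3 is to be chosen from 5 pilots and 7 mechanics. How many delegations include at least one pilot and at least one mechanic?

Total 3-person selections from all 12: C(12,3) = 220.
Selections missing a whole group: no pilots → C(7,3) = 35; no mechanics → C(5,3) = 10.
Both groups omitted at once is impossible, so 220 − 45 = 175.

175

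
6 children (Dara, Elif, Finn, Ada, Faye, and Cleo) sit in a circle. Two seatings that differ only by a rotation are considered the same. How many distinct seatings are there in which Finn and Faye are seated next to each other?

Glue Finn and Faye into a block (2 internal orders). Seating 5 units around a circle gives (4)! arrangements.
So 2 × (4)! = 2 × 24 = 48.

48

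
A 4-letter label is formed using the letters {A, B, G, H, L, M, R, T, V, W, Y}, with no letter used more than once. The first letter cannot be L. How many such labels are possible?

The first letter has 11−1 = 10 choices (anything except L).
The remaining 3 letters are filled from the other 10 symbols without repetition: 10 × 9 × 8 = 720.
Total: 10 × 720 = 7200.

7200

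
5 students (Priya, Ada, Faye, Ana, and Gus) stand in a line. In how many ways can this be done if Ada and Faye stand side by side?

48

Place the 3 others and the Ada-Faye pair as 4 objects in a line; the pair has 2 internal arrangements.
That gives 2 × 4! = 2 × 24 = 48.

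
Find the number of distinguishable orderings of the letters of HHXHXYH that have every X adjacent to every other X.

Treat the 2 copies of X as a single block. The multiset to arrange is then {XX, H, H, H, H, Y}, 6 items in all.
That gives (6)!/(4!) = 30 arrangements.

30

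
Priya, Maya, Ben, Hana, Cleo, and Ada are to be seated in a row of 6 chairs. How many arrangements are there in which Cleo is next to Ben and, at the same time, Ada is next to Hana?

96

Treat {Cleo,Ben} as one block (2 orders) and {Ada,Hana} as another (2 orders).
That leaves 4 units to arrange: 2 × 2 × 4! = 4 × 24 = 96.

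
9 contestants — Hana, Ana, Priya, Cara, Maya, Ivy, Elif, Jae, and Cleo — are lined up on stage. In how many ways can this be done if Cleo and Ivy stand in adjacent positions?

Glue Cleo and Ivy into one block (2 internal orders), leaving 8 units to arrange in a row.
That gives 2 × 8! = 2 × 40320 = 80640.

80640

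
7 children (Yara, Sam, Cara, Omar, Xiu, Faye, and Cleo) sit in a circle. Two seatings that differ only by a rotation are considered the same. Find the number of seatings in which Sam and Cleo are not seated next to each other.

480

Without the restriction there are (6)! = 720 seatings.
Seatings with Sam beside Cleo: treat them as a block with 2 internal orders, giving 2 × (5)! = 240.
Subtracting, 720 − 240 = 480.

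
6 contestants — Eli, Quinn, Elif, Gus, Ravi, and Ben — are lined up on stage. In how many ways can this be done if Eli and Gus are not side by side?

There are 6! = 720 arrangements in all. If Eli and Gus are adjacent, merging them into one block gives 2·(5)! = 240 arrangements.
Complementary counting: 720 − 240 = 480.

480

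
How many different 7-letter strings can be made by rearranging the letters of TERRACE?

1260

Letter multiplicities in TERRACE: A×1, C×1, E×2, R×2, T×1.
So there are 7! / (2!·2!) = 1260 distinguishable arrangements.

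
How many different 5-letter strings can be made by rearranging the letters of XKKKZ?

20

Letter multiplicities in XKKKZ: K×3, X×1, Z×1.
So there are 5! / (3!) = 20 distinguishable arrangements.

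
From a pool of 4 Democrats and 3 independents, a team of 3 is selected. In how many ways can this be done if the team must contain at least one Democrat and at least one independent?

30

Total 3-person selections from all 7: C(7,3) = 35.
Subtract selections that omit an entire group: no Democrats → C(3,3) = 1; no independents → C(4,3) = 4.
Both groups omitted at once is impossible, so 35 − 5 = 30.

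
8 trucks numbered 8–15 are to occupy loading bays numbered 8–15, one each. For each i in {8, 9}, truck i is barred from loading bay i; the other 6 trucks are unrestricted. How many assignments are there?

30960

Let Aᵢ (for i ∈ {8, 9}) be the placements that put truck i in its forbidden loading bay. Any j of these fix j positions, leaving (8−j)! ways to fill the rest, and there are C(2,j) ways to pick which j.
By inclusion–exclusion, the number of valid placements is Σ_{j=0}^{2} (−1)^j C(2,j)·(8−j)!.
Computing: 40320 − 10080 + 720 = 30960.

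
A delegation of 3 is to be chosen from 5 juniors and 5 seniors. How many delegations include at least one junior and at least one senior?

100

Total 3-person selections from all 10: C(10,3) = 120.
Subtract selections that omit an entire group: no juniors → C(5,3) = 10; no seniors → C(5,3) = 10.
Both groups omitted at once is impossible, so 120 − 20 = 100.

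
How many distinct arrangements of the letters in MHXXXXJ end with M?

30

With the last slot taken by M, it remains to arrange the other 6 letters (HXXXXJ).
Those 6 letters have X appearing 4 times, giving (6)!/(4!) = 30.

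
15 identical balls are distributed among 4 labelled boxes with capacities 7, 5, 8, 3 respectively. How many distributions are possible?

119

Without the upper bounds there are C(18,3) = 816 ways to split 15 among 4 boxes.
Subtract solutions that violate a single cap (substitute x_i' = x_i − (cap_i+1)): x_1 ≥ 8 gives C(10,3) = 120; x_2 ≥ 6 gives C(12,3) = 220; x_3 ≥ 9 gives C(9,3) = 84; x_4 ≥ 4 gives C(14,3) = 364. Together 788.
Add back pairs where two caps are both exceeded: 4 + 0 + 20 + 1 + 56 + 10 = 91.
By inclusion–exclusion the count is 816 − 788 + 91 = 119.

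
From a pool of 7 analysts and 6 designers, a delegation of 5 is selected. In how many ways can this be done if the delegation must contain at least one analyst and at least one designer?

Total 5-person selections from all 13: C(13,5) = 1287.
Selections missing a whole group: no analysts → C(6,5) = 6; no designers → C(7,5) = 21.
Both groups omitted at once is impossible, so 1287 − 27 = 1260.

1260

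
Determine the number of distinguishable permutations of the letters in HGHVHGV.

210

Letter multiplicities in HGHVHGV: G×2, H×3, V×2.
The number of distinct arrangements is 7!/(3!·2!·2!) = 5040/24 = 210.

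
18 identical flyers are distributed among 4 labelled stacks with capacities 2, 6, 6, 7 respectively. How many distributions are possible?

19

Without the upper bounds there are C(21,3) = 1330 ways to split 18 among 4 stacks.
Subtract solutions that violate a single cap (substitute x_i' = x_i − (cap_i+1)): x_1 ≥ 3 gives C(18,3) = 816; x_2 ≥ 7 gives C(14,3) = 364; x_3 ≥ 7 gives C(14,3) = 364; x_4 ≥ 8 gives C(13,3) = 286. Together 1830.
Add back pairs where two caps are both exceeded: 165 + 165 + 120 + 35 + 20 + 20 = 525.
Subtract triples: 4 + 1 + 1 + 0 = 6.
By inclusion–exclusion the count is 1330 − 1830 + 525 − 6 = 19.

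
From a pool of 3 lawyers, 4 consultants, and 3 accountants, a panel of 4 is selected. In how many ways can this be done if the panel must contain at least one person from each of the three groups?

With no constraint there are C(10,4) = 210 possible selections.
Selections missing a whole group: no lawyers → C(7,4) = 35; no consultants → C(6,4) = 15; no accountants → C(7,4) = 35.
Add back selections omitting two groups (i.e. drawn from a single group): C(3,4) + C(4,4) + C(3,4) = 1.
By inclusion–exclusion: 210 − 85 + 1 = 126.

126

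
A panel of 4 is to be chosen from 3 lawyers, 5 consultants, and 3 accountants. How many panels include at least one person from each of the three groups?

180

Total 4-person selections from all 11: C(11,4) = 330.
Selections missing a whole group: no lawyers → C(8,4) = 70; no consultants → C(6,4) = 15; no accountants → C(8,4) = 70.
Add back selections omitting two groups (i.e. drawn from a single group): C(3,4) + C(5,4) + C(3,4) = 5.
By inclusion–exclusion: 330 − 155 + 5 = 180.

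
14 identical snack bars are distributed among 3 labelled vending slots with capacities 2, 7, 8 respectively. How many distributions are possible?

By stars and bars, unrestricted non-negative solutions to x_1+…+x_3 = 14 number C(14+2,2) = 120.
Subtract solutions that violate a single cap (substitute x_i' = x_i − (cap_i+1)): x_1 ≥ 3 gives C(13,2) = 78; x_2 ≥ 8 gives C(8,2) = 28; x_3 ≥ 9 gives C(7,2) = 21. Together 127.
Add back pairs where two caps are both exceeded: 10 + 6 + 0 = 16.
By inclusion–exclusion the count is 120 − 127 + 16 = 9.

9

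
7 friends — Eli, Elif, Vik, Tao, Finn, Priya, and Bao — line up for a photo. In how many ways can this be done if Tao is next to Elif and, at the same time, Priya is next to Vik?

480

Treat {Tao,Elif} as one block (2 orders) and {Priya,Vik} as another (2 orders).
That leaves 5 units to arrange: 2 × 2 × 5! = 4 × 120 = 480.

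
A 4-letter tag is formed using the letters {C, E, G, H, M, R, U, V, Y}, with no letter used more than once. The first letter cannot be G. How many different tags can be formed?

The first letter has 9−1 = 8 choices (anything except G).
The remaining 3 letters are filled from the other 8 symbols without repetition: 8 × 7 × 6 = 336.
Total: 8 × 336 = 2688.

2688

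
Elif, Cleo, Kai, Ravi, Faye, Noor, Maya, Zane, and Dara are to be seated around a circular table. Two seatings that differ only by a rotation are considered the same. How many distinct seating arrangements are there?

40320

Seat Elif anywhere (absorbing the rotational symmetry), then permute the other 8: (8)! = 40320.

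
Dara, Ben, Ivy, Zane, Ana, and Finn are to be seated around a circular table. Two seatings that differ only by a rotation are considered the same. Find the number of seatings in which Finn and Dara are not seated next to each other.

72

Without the restriction there are (5)! = 120 seatings.
Seatings with Finn beside Dara: treat them as a block with 2 internal orders, giving 2 × (4)! = 48.
Subtracting, 120 − 48 = 72.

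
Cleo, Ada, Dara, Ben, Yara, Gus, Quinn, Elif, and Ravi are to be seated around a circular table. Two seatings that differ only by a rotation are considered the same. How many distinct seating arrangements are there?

40320

Seat Cleo anywhere (absorbing the rotational symmetry), then permute the other 8: (8)! = 40320.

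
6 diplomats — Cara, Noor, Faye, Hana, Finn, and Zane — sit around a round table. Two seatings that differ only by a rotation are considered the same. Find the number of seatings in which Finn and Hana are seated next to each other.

48

Treat {Finn, Hana} as one unit (2 internal orders) and seat the resulting 5 units around the table: (4)! circular arrangements.
So 2 × (4)! = 2 × 24 = 48.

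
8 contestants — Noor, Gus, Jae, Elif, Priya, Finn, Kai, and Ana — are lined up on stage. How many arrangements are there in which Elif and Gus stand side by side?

Place the 6 others and the Elif-Gus pair as 7 objects in a line; the pair has 2 internal arrangements.
So the count is 2·(7)! = 10080.

10080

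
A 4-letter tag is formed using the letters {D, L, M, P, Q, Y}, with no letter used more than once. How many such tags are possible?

360

This is a permutation of 4 out of 6: P(6,4) = 6!/2!.
That product is 6 × 5 × 4 × 3 = 360.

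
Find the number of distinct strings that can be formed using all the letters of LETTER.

180

LETTER has 6 letters with E appearing twice and T appearing twice.
Dividing 6! = 720 by 2!·2! = 4 for the repeated letters gives 180.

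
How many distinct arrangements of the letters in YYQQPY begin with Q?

Fix Q in the first position and arrange the remaining 5 letters.
Those 5 letters have Y appearing 3 times, giving (5)!/(3!) = 20.

20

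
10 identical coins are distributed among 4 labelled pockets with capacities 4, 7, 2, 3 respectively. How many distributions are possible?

50

By stars and bars, unrestricted non-negative solutions to x_1+…+x_4 = 10 number C(10+3,3) = 286.
Subtract solutions that violate a single cap (substitute x_i' = x_i − (cap_i+1)): x_1 ≥ 5 gives C(8,3) = 56; x_2 ≥ 8 gives C(5,3) = 10; x_3 ≥ 3 gives C(10,3) = 120; x_4 ≥ 4 gives C(9,3) = 84. Together 270.
Add back pairs where two caps are both exceeded: 0 + 10 + 4 + 0 + 0 + 20 = 34.
By inclusion–exclusion the count is 286 − 270 + 34 = 50.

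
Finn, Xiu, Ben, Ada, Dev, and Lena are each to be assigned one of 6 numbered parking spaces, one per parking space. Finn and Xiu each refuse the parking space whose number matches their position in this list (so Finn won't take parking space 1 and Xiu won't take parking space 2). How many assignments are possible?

Let Aᵢ (for i ∈ {1, 2}) be the placements that put person i in their forbidden parking space. Any j of these fix j positions, leaving (6−j)! ways to fill the rest, and there are C(2,j) ways to pick which j.
By inclusion–exclusion, the number of valid placements is Σ_{j=0}^{2} (−1)^j C(2,j)·(6−j)!.
Computing: 720 − 240 + 24 = 504.

504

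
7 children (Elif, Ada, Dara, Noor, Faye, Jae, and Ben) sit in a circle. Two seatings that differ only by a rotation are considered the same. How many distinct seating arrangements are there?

720

Seat Elif anywhere (absorbing the rotational symmetry), then permute the other 6: (6)! = 720.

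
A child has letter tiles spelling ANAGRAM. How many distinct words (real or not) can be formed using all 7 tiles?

The 7 letters of ANAGRAM have repeats: A appearing 3 times.
The number of distinct arrangements is 7!/(3!) = 5040/6 = 840.

840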